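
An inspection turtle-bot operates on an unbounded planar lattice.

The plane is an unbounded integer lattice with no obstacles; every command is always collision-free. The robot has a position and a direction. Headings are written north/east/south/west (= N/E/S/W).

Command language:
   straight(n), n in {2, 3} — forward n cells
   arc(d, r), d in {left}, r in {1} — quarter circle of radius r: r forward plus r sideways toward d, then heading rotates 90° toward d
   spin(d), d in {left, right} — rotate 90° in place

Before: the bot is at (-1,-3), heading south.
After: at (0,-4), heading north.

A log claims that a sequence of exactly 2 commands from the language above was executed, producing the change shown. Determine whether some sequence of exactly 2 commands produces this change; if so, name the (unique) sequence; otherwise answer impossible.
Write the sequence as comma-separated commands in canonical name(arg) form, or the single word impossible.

arc(left, 1), spin(left)

key: position moved to (0,-4) AND the heading swung to N — translation plus rotation needed
t0: at (-1,-3), heading south
step 1 (arc(left, 1)): at (0,-4), heading east
step 2 (spin(left)): at (0,-4), heading north
uniquely the one of 25 2-step routes that fits.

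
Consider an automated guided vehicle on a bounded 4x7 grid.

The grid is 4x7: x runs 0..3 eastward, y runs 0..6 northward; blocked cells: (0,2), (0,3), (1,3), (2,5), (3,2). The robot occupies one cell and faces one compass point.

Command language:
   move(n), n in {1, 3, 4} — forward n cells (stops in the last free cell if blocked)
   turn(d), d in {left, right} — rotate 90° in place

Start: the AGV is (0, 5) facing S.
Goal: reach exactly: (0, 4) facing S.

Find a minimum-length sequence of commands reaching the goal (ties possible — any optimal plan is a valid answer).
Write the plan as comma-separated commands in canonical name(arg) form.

initial: (0, 5) facing S
1. move(4) → (0, 4) facing S
nothing shorter than 1 reaches the goal.

move(4)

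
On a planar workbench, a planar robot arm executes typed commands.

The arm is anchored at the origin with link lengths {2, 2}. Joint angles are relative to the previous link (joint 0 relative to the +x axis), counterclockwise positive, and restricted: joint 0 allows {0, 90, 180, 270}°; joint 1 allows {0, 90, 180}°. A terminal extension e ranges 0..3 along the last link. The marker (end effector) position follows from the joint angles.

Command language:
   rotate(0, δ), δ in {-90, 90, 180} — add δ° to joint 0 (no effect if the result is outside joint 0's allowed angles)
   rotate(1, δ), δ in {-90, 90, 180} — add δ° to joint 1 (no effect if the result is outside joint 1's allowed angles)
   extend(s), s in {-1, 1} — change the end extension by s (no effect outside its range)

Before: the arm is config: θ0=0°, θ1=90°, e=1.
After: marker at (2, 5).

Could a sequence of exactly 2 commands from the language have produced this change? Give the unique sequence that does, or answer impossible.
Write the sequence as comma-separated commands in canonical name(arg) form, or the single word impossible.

extend(1), extend(1)

initial: config: θ0=0°, θ1=90°, e=1
[1] after extend(1): config: θ0=0°, θ1=90°, e=2
[2] after extend(1): config: θ0=0°, θ1=90°, e=3
no other 2-command option fits: unique.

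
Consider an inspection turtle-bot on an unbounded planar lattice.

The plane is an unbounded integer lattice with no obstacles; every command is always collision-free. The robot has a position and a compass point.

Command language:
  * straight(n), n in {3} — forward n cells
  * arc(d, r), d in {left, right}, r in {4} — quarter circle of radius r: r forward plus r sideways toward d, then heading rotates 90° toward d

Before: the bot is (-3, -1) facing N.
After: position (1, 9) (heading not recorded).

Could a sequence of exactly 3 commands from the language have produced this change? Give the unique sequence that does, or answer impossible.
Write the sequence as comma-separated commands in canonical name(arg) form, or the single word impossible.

key: running arc(right, 4) before straight(3) would end elsewhere — order is forced
from: (-3, -1) facing N
1. straight(3) → (-3, 2) facing N
2. straight(3) → (-3, 5) facing N
3. arc(right, 4) → (1, 9) facing E
all 27 alternatives checked — unique.

straight(3), straight(3), arc(right, 4)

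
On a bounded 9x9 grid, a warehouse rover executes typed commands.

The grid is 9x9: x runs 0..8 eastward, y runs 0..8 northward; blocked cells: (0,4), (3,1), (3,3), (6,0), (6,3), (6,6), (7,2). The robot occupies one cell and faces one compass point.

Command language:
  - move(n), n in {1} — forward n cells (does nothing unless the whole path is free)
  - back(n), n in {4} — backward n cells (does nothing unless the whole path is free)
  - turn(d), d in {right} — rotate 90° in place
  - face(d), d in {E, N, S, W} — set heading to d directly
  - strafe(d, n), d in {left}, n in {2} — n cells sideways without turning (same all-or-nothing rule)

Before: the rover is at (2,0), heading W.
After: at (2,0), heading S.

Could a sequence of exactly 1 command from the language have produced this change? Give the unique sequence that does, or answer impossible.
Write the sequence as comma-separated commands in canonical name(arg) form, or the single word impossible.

key: (2,0) unchanged — the single command moves nothing
begin: at (2,0), heading W
step 1 (face(S)): at (2,0), heading S
no other 1-command option fits: unique.

face(S)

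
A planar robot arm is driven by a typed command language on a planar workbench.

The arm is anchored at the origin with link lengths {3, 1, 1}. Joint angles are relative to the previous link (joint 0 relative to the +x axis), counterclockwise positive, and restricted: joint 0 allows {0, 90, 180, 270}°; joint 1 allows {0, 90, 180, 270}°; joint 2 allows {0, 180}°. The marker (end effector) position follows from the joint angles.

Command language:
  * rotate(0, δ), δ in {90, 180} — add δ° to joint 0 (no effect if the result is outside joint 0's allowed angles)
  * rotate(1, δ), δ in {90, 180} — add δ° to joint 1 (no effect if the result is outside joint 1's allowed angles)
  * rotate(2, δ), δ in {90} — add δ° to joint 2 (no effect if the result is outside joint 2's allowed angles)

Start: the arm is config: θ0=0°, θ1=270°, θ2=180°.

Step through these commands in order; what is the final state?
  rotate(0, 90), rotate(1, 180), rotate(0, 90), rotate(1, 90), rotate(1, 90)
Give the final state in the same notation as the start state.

from: config: θ0=0°, θ1=270°, θ2=180°
t=1 rotate(0, 90) ⇒ config: θ0=90°, θ1=270°, θ2=180°
t=2 rotate(1, 180) ⇒ config: θ0=90°, θ1=90°, θ2=180°
t=3 rotate(0, 90) ⇒ config: θ0=180°, θ1=90°, θ2=180°
t=4 rotate(1, 90) ⇒ config: θ0=180°, θ1=180°, θ2=180°
t=5 rotate(1, 90) ⇒ config: θ0=180°, θ1=270°, θ2=180°

config: θ0=180°, θ1=270°, θ2=180°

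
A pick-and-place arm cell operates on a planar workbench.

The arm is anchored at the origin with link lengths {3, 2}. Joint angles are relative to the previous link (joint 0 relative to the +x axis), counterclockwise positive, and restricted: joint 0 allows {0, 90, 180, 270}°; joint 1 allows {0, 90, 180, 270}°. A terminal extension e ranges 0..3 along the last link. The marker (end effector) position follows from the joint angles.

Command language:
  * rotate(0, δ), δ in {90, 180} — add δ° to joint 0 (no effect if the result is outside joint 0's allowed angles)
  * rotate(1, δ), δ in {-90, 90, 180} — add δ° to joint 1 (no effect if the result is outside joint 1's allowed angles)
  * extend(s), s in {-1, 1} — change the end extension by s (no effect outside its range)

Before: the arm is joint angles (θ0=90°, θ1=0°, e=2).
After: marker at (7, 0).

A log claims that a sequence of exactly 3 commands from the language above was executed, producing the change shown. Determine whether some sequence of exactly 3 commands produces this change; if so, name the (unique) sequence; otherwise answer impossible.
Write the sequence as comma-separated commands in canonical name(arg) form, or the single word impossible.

rotate(0, 90), rotate(0, 90), rotate(0, 90)

initial: joint angles (θ0=90°, θ1=0°, e=2)
1. rotate(0, 90) → joint angles (θ0=180°, θ1=0°, e=2)
2. rotate(0, 90) → joint angles (θ0=270°, θ1=0°, e=2)
3. rotate(0, 90) → joint angles (θ0=0°, θ1=0°, e=2)
all 343 alternatives checked — unique.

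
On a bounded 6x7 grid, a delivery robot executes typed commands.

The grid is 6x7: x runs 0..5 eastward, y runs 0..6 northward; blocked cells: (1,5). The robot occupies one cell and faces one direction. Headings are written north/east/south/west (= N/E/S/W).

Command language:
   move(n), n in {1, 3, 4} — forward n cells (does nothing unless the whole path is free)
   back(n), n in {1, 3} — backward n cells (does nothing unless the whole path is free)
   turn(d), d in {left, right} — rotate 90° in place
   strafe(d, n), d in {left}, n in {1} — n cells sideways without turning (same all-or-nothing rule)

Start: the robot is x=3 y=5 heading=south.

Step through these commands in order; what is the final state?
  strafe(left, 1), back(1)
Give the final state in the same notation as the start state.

t0: x=3 y=5 heading=south
t=1 strafe(left, 1) ⇒ x=4 y=5 heading=south
t=2 back(1) ⇒ x=4 y=6 heading=south

x=4 y=6 heading=south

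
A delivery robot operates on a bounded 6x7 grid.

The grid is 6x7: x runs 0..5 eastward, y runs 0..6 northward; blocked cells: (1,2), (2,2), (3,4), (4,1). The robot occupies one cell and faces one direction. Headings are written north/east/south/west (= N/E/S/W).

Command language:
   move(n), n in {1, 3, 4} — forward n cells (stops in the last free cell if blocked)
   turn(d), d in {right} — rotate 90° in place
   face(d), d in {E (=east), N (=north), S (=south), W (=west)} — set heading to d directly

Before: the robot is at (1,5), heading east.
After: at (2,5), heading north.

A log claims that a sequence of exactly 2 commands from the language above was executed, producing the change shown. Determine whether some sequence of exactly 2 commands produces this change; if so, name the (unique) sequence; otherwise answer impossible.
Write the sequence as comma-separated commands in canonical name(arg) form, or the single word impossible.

move(1), face(N)

key: running face(N) before move(1) would end elsewhere — order is forced
start: at (1,5), heading east
[1] after move(1): at (2,5), heading east
[2] after face(N): at (2,5), heading north
no other 2-command option fits: unique.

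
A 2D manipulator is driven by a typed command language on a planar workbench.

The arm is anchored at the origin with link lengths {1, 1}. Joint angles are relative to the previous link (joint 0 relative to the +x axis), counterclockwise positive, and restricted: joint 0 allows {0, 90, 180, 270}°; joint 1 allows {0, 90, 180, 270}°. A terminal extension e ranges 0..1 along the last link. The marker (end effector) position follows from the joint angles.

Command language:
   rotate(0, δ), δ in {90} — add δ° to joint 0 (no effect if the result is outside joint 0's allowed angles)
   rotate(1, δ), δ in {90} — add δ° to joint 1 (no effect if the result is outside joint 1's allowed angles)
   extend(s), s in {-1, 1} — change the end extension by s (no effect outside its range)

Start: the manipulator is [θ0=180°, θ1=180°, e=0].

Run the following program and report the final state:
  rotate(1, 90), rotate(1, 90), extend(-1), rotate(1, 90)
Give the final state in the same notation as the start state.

[θ0=180°, θ1=90°, e=0]

initial: [θ0=180°, θ1=180°, e=0]
step 1 (rotate(1, 90)): [θ0=180°, θ1=270°, e=0]
step 2 (rotate(1, 90)): [θ0=180°, θ1=0°, e=0]
step 3 (extend(-1)): [θ0=180°, θ1=0°, e=0]
step 4 (rotate(1, 90)): [θ0=180°, θ1=90°, e=0]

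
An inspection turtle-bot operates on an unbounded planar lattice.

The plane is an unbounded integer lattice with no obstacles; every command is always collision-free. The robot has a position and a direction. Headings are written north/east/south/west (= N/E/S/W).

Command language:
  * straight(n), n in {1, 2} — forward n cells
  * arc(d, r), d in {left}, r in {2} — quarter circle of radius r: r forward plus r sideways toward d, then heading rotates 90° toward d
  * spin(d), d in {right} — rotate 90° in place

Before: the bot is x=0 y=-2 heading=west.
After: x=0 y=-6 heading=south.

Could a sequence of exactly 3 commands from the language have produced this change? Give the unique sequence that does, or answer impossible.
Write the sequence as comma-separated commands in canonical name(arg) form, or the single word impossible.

arc(left, 2), arc(left, 2), spin(right)

key: cell and facing (now S) both changed — the 3 commands mix motion and turning
begin: x=0 y=-2 heading=west
1. arc(left, 2) → x=-2 y=-4 heading=south
2. arc(left, 2) → x=0 y=-6 heading=east
3. spin(right) → x=0 y=-6 heading=south
no rival 3-sequence matches.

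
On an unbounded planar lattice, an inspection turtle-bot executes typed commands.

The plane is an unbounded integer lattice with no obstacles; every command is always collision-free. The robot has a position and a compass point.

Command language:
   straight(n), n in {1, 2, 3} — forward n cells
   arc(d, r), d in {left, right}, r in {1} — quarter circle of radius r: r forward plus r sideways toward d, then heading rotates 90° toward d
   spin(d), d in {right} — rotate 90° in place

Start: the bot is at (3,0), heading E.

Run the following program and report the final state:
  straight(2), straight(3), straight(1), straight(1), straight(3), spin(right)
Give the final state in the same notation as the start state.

from: at (3,0), heading E
1. straight(2) → at (5,0), heading E
2. straight(3) → at (8,0), heading E
3. straight(1) → at (9,0), heading E
4. straight(1) → at (10,0), heading E
5. straight(3) → at (13,0), heading E
6. spin(right) → at (13,0), heading S

at (13,0), heading S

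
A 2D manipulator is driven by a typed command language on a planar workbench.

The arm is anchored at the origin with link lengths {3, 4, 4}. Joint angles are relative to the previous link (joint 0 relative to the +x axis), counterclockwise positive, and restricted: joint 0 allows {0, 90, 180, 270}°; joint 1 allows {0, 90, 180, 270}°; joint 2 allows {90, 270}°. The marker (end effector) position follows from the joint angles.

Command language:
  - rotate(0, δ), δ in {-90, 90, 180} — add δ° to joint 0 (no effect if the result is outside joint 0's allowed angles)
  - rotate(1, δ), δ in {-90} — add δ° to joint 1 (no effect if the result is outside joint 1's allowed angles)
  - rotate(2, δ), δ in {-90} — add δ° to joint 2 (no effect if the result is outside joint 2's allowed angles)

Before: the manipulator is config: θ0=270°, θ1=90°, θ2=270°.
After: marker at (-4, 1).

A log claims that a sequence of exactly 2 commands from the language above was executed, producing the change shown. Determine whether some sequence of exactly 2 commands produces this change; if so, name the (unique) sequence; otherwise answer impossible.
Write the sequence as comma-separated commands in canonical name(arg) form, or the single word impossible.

initial: config: θ0=270°, θ1=90°, θ2=270°
[1] after rotate(1, -90): config: θ0=270°, θ1=0°, θ2=270°
[2] after rotate(1, -90): config: θ0=270°, θ1=270°, θ2=270°
no rival 2-sequence matches.

rotate(1, -90), rotate(1, -90)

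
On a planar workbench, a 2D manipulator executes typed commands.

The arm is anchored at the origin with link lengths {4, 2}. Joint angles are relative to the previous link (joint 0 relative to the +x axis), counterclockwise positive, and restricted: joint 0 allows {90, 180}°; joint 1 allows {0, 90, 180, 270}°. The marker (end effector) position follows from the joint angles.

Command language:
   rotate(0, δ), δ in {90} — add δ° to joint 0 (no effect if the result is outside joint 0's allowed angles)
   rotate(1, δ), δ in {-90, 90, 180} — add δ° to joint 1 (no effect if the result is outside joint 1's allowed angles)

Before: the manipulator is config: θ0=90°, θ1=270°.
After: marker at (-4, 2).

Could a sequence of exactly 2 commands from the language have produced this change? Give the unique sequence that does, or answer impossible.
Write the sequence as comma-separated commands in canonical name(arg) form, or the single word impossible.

rotate(0, 90), rotate(0, 90)

initial: config: θ0=90°, θ1=270°
step 1 (rotate(0, 90)): config: θ0=180°, θ1=270°
step 2 (rotate(0, 90)): config: θ0=180°, θ1=270°
all 16 alternatives checked — unique.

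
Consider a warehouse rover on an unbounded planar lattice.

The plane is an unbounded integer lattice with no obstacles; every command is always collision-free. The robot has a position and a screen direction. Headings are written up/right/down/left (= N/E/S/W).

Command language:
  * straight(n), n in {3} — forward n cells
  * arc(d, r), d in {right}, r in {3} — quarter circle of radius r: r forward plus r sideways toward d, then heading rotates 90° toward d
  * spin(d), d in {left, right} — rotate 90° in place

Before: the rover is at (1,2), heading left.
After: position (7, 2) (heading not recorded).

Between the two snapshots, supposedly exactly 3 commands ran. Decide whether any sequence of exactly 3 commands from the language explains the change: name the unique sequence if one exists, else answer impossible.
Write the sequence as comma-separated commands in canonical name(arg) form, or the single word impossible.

key: order matters: swapping spin(right) and arc(right, 3) lands elsewhere
from: at (1,2), heading left
1. spin(right) → at (1,2), heading up
2. arc(right, 3) → at (4,5), heading right
3. arc(right, 3) → at (7,2), heading down
no rival 3-sequence matches.

spin(right), arc(right, 3), arc(right, 3)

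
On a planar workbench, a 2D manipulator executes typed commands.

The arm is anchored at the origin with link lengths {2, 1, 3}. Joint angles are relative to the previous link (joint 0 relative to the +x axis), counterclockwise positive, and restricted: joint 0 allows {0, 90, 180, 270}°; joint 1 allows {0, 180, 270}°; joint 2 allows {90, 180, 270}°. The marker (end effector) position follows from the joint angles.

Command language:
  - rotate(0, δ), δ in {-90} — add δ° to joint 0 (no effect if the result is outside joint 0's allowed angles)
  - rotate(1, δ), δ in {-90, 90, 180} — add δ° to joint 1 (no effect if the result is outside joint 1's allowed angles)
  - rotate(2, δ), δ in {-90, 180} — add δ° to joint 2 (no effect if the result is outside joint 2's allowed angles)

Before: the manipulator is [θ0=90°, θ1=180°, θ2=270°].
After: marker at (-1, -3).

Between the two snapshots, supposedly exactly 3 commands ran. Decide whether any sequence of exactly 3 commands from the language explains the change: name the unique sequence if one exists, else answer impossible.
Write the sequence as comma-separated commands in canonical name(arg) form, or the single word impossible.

rotate(0, -90), rotate(0, -90), rotate(0, -90)

initial: [θ0=90°, θ1=180°, θ2=270°]
step 1 (rotate(0, -90)): [θ0=0°, θ1=180°, θ2=270°]
step 2 (rotate(0, -90)): [θ0=270°, θ1=180°, θ2=270°]
step 3 (rotate(0, -90)): [θ0=180°, θ1=180°, θ2=270°]
uniquely the one of 216 3-step routes that fits.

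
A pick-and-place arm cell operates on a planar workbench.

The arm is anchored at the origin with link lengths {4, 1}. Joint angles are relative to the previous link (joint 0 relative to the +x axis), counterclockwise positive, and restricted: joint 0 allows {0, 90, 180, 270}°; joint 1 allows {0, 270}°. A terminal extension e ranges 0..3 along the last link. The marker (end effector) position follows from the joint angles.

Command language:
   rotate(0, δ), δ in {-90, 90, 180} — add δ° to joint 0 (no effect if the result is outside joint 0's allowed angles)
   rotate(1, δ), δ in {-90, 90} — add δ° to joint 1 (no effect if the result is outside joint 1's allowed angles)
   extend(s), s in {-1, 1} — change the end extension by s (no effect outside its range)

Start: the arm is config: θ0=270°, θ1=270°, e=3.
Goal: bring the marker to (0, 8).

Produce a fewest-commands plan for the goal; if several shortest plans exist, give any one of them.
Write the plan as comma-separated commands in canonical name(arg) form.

t0: config: θ0=270°, θ1=270°, e=3
1. rotate(1, 90) → config: θ0=270°, θ1=0°, e=3
2. rotate(0, 180) → config: θ0=90°, θ1=0°, e=3
minimal: 2 command(s), checked below 2.

rotate(1, 90), rotate(0, 180)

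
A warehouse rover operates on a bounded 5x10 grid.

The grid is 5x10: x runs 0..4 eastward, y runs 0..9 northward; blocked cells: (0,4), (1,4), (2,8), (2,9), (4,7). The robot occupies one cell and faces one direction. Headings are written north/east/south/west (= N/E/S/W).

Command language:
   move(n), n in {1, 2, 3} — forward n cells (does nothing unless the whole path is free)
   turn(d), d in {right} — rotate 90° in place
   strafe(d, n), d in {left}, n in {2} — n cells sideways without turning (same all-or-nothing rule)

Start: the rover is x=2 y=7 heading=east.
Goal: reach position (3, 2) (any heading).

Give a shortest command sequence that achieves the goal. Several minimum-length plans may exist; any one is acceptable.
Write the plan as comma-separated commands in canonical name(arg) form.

begin: x=2 y=7 heading=east
1. move(1) → x=3 y=7 heading=east
2. turn(right) → x=3 y=7 heading=south
3. move(3) → x=3 y=4 heading=south
4. move(2) → x=3 y=2 heading=south
no 3-step plan works, so 4 is optimal.

move(1), turn(right), move(3), move(2)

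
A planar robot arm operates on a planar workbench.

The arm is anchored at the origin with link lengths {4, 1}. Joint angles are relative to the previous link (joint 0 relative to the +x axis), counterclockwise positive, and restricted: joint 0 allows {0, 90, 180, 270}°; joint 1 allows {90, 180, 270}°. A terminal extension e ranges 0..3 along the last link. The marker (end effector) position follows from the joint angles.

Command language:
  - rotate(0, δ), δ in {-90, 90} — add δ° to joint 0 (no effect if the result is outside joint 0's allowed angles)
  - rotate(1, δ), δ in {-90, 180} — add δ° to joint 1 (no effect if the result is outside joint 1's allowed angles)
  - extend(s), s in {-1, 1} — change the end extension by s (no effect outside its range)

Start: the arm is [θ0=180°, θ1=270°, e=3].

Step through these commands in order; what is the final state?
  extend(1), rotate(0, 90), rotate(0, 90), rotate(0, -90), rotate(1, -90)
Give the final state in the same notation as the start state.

[θ0=270°, θ1=180°, e=3]

initial: [θ0=180°, θ1=270°, e=3]
1. extend(1) → [θ0=180°, θ1=270°, e=3]
2. rotate(0, 90) → [θ0=270°, θ1=270°, e=3]
3. rotate(0, 90) → [θ0=0°, θ1=270°, e=3]
4. rotate(0, -90) → [θ0=270°, θ1=270°, e=3]
5. rotate(1, -90) → [θ0=270°, θ1=180°, e=3]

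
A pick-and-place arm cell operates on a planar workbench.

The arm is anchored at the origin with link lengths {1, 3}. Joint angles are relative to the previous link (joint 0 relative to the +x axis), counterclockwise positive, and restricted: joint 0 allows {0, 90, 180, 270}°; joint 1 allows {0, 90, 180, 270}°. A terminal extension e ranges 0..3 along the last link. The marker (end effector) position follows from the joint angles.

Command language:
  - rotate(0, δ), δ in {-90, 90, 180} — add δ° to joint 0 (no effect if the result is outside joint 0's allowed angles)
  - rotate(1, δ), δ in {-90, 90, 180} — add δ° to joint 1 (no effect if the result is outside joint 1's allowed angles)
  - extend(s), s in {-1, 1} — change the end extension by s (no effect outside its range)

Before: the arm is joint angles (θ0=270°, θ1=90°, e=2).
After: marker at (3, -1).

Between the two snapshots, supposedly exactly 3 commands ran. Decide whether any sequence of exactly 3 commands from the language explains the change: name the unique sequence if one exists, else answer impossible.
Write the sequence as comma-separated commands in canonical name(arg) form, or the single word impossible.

begin: joint angles (θ0=270°, θ1=90°, e=2)
step 1 (extend(-1)): joint angles (θ0=270°, θ1=90°, e=1)
step 2 (extend(-1)): joint angles (θ0=270°, θ1=90°, e=0)
step 3 (extend(-1)): joint angles (θ0=270°, θ1=90°, e=0)
uniquely the one of 512 3-step routes that fits.

extend(-1), extend(-1), extend(-1)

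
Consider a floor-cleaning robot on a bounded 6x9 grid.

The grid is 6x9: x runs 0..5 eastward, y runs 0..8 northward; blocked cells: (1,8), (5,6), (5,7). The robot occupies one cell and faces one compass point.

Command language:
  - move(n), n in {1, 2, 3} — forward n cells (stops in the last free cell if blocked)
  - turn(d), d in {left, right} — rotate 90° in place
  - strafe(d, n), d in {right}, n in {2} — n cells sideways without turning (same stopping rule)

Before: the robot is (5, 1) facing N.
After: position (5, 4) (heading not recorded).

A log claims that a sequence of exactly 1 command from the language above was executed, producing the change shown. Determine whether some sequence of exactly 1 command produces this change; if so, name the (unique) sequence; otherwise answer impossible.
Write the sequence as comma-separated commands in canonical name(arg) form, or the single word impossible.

start: (5, 1) facing N
step 1 (move(3)): (5, 4) facing N
no rival 1-sequence matches.

move(3)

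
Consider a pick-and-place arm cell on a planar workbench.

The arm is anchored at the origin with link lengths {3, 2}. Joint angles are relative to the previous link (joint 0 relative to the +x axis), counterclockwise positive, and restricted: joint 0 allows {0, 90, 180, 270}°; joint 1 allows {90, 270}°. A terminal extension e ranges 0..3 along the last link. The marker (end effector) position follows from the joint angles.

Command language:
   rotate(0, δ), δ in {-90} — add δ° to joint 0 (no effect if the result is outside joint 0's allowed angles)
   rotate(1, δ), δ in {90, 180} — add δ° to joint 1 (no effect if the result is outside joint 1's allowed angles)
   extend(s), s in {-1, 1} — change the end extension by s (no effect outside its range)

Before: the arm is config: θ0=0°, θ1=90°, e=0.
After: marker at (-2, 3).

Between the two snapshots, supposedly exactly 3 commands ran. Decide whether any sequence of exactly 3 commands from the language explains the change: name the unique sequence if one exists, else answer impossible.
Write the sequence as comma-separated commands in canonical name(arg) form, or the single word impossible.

initial: config: θ0=0°, θ1=90°, e=0
step 1 (rotate(0, -90)): config: θ0=270°, θ1=90°, e=0
step 2 (rotate(0, -90)): config: θ0=180°, θ1=90°, e=0
step 3 (rotate(0, -90)): config: θ0=90°, θ1=90°, e=0
uniquely the one of 125 3-step routes that fits.

rotate(0, -90), rotate(0, -90), rotate(0, -90)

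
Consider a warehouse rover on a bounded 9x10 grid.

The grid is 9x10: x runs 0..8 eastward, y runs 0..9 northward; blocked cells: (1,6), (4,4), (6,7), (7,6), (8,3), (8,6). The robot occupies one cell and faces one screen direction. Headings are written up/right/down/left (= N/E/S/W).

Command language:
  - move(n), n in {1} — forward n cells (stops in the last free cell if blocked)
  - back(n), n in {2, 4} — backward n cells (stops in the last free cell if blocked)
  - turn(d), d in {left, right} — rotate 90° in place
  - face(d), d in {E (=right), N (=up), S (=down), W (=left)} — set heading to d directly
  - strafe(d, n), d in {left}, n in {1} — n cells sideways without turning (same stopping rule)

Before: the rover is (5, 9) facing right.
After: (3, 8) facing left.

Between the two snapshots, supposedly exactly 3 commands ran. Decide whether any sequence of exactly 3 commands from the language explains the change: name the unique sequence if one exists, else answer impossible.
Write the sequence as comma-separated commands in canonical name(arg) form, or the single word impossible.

key: order matters: swapping back(2) and strafe(left, 1) lands elsewhere
begin: (5, 9) facing right
[1] after back(2): (3, 9) facing right
[2] after face(W): (3, 9) facing left
[3] after strafe(left, 1): (3, 8) facing left
all 1000 alternatives checked — unique.

back(2), face(W), strafe(left, 1)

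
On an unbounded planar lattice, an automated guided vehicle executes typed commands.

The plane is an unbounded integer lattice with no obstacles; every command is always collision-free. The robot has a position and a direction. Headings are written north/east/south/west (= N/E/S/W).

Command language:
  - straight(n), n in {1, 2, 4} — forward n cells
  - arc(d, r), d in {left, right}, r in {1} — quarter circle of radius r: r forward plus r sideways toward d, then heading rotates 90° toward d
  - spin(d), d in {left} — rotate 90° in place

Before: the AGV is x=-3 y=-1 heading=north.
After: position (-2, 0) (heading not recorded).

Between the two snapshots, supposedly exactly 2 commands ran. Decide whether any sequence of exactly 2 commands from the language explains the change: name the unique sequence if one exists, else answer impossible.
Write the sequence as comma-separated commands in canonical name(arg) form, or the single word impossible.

key: order matters: swapping arc(right, 1) and spin(left) lands elsewhere
start: x=-3 y=-1 heading=north
step 1 (arc(right, 1)): x=-2 y=0 heading=east
step 2 (spin(left)): x=-2 y=0 heading=north
uniquely the one of 36 2-step routes that fits.

arc(right, 1), spin(left)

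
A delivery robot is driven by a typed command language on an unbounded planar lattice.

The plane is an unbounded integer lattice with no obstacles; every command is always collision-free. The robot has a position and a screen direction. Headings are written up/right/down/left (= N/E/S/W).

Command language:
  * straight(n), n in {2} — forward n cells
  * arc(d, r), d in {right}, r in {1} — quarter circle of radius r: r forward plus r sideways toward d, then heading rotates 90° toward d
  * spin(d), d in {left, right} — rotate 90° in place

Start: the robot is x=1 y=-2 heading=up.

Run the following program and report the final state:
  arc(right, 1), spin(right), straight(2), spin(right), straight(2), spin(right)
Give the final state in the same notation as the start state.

x=0 y=-3 heading=up

start: x=1 y=-2 heading=up
t=1 arc(right, 1) ⇒ x=2 y=-1 heading=right
t=2 spin(right) ⇒ x=2 y=-1 heading=down
t=3 straight(2) ⇒ x=2 y=-3 heading=down
t=4 spin(right) ⇒ x=2 y=-3 heading=left
t=5 straight(2) ⇒ x=0 y=-3 heading=left
t=6 spin(right) ⇒ x=0 y=-3 heading=up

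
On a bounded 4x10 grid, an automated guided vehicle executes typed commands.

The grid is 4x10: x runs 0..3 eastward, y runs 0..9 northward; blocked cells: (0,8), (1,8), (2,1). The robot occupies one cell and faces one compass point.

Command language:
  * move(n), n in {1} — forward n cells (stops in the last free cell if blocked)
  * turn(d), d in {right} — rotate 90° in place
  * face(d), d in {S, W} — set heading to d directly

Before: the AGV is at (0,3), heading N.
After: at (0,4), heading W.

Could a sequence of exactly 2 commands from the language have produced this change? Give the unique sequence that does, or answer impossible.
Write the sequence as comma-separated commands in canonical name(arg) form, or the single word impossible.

key: position moved to (0,4) AND the heading swung to W — translation plus rotation needed
start: at (0,3), heading N
step 1 (move(1)): at (0,4), heading N
step 2 (face(W)): at (0,4), heading W
uniquely the one of 16 2-step routes that fits.

move(1), face(W)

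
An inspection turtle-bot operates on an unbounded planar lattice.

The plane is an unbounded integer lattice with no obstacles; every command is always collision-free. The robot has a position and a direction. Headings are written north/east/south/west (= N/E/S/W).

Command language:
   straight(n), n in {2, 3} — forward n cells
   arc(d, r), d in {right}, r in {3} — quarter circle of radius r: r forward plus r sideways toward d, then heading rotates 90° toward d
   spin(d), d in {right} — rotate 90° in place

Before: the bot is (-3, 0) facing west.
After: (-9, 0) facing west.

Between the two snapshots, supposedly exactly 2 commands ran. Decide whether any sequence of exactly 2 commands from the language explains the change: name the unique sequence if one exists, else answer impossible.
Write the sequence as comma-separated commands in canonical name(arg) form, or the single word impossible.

straight(3), straight(3)

key: still facing W at the end — nothing in the sequence rotates
begin: (-3, 0) facing west
1. straight(3) → (-6, 0) facing west
2. straight(3) → (-9, 0) facing west
uniquely the one of 16 2-step routes that fits.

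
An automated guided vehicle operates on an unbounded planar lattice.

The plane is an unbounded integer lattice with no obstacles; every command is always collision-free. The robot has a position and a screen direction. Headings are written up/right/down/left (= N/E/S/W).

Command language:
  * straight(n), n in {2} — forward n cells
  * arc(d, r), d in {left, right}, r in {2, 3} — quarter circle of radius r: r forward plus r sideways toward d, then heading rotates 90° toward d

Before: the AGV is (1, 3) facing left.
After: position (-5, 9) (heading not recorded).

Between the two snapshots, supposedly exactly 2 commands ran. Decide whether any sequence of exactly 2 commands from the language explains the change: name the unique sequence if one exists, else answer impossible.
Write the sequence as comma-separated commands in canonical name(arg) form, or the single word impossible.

arc(right, 3), arc(left, 3)

key: running arc(left, 3) before arc(right, 3) would end elsewhere — order is forced
begin: (1, 3) facing left
1. arc(right, 3) → (-2, 6) facing up
2. arc(left, 3) → (-5, 9) facing left
all 25 alternatives checked — unique.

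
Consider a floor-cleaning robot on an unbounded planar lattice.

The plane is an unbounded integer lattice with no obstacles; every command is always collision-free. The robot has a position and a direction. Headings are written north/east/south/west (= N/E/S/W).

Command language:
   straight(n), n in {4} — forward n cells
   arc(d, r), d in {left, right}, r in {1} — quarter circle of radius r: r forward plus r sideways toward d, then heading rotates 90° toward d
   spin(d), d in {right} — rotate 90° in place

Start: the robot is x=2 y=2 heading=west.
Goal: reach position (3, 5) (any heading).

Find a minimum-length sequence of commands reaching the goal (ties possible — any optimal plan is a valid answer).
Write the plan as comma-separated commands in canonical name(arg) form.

arc(right, 1), arc(right, 1), arc(left, 1)

initial: x=2 y=2 heading=west
1. arc(right, 1) → x=1 y=3 heading=north
2. arc(right, 1) → x=2 y=4 heading=east
3. arc(left, 1) → x=3 y=5 heading=north
nothing shorter than 3 reaches the goal.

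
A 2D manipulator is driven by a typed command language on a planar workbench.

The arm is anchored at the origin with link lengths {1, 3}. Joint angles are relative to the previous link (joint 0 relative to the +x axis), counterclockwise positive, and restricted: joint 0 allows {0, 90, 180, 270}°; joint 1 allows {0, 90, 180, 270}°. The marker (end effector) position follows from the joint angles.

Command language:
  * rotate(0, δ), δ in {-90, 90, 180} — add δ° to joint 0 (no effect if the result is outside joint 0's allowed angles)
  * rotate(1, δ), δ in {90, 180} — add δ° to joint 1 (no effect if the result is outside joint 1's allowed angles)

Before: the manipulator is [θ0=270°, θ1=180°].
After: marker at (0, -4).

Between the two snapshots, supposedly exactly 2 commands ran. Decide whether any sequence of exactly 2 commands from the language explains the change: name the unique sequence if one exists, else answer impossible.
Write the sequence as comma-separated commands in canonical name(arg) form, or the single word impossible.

begin: [θ0=270°, θ1=180°]
1. rotate(1, 90) → [θ0=270°, θ1=270°]
2. rotate(1, 90) → [θ0=270°, θ1=0°]
no rival 2-sequence matches.

rotate(1, 90), rotate(1, 90)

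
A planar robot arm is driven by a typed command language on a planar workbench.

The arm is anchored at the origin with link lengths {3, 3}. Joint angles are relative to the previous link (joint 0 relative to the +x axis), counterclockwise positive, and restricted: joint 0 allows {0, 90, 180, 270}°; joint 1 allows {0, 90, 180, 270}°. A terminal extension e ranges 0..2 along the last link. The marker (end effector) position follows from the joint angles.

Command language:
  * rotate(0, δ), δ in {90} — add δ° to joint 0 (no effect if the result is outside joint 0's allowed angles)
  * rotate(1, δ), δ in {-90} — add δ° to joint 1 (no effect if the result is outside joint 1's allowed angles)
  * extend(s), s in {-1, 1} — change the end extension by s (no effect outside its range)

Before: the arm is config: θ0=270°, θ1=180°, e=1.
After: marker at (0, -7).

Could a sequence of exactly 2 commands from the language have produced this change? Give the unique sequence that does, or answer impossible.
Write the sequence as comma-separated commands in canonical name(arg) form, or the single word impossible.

rotate(1, -90), rotate(1, -90)

start: config: θ0=270°, θ1=180°, e=1
1. rotate(1, -90) → config: θ0=270°, θ1=90°, e=1
2. rotate(1, -90) → config: θ0=270°, θ1=0°, e=1
no other 2-command option fits: unique.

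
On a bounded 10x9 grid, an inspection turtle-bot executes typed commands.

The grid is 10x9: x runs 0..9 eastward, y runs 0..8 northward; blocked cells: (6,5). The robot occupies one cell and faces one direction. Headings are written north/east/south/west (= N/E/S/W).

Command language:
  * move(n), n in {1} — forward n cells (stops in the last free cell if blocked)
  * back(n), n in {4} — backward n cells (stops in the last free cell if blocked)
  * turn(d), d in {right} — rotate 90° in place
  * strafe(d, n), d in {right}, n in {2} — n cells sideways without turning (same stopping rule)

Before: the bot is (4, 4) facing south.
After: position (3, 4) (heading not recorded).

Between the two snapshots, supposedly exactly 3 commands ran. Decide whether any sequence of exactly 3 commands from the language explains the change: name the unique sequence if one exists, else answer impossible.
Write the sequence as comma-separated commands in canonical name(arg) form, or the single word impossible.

turn(right), move(1), turn(right)

begin: (4, 4) facing south
step 1 (turn(right)): (4, 4) facing west
step 2 (move(1)): (3, 4) facing west
step 3 (turn(right)): (3, 4) facing north
no other 3-command option fits: unique.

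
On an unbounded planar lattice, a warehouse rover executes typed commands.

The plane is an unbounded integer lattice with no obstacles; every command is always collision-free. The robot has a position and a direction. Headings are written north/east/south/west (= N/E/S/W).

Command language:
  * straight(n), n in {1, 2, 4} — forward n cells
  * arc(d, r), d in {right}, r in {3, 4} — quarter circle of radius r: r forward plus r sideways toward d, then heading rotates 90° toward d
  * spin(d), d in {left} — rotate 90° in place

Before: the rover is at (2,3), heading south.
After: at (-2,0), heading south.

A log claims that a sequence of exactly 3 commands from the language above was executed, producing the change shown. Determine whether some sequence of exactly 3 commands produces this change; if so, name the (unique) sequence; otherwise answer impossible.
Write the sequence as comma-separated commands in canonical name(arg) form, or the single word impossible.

arc(right, 3), straight(1), spin(left)

key: still facing S at the end — net rotation zero over 3 steps
from: at (2,3), heading south
step 1 (arc(right, 3)): at (-1,0), heading west
step 2 (straight(1)): at (-2,0), heading west
step 3 (spin(left)): at (-2,0), heading south
no rival 3-sequence matches.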